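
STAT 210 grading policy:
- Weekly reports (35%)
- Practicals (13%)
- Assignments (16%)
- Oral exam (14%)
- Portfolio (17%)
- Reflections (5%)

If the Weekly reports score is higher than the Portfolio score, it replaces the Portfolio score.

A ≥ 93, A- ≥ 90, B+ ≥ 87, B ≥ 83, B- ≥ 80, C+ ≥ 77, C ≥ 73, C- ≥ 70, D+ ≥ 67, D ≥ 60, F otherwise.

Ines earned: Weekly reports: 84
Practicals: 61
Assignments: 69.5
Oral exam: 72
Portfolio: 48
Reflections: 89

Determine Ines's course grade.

C+

Weekly reports (84) > Portfolio (48), so Portfolio counts as 84.
Weighted total:
  Weekly reports 84 × 0.35 = 29.4
  Practicals 61 × 0.13 = 7.93
  Assignments 69.5 × 0.16 = 11.12
  Oral exam 72 × 0.14 = 10.08
  Portfolio 84 × 0.17 = 14.28
  Reflections 89 × 0.05 = 4.45
Sum = 77.26
77.26 is ≥ 77 and < 80 → C+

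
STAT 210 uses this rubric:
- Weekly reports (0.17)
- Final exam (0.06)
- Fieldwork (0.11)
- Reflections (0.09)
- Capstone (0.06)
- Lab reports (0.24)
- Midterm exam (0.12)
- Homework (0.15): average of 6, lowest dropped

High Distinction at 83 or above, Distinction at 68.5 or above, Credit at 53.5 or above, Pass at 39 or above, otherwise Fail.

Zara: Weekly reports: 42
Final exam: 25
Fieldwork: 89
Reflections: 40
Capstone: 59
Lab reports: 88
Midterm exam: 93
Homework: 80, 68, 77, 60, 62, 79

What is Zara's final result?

Homework: drop 60 → average of remaining 5 = 366/5 = 73.2
Weighted total:
  Weekly reports 42 × 0.17 = 7.14
  Final exam 25 × 0.06 = 1.5
  Fieldwork 89 × 0.11 = 9.79
  Reflections 40 × 0.09 = 3.6
  Capstone 59 × 0.06 = 3.54
  Lab reports 88 × 0.24 = 21.12
  Midterm exam 93 × 0.12 = 11.16
  Homework 73.2 × 0.15 = 10.98
Sum = 68.83
68.83 is ≥ 68.5 and < 83 → Distinction

Distinction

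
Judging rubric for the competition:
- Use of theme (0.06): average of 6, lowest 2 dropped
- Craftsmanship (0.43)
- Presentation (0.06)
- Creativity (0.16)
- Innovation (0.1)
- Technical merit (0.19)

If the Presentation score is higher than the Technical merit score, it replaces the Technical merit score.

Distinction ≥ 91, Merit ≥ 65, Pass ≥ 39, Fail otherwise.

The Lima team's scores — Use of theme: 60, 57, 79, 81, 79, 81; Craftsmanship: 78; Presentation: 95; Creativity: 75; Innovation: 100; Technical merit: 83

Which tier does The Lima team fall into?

Merit

Use of theme: drop 57, 60 → average of remaining 4 = 320/4 = 80
Presentation (95) > Technical merit (83), so Technical merit counts as 95.
Weighted total:
  Use of theme 80 × 0.06 = 4.8
  Craftsmanship 78 × 0.43 = 33.54
  Presentation 95 × 0.06 = 5.7
  Creativity 75 × 0.16 = 12
  Innovation 100 × 0.1 = 10
  Technical merit 95 × 0.19 = 18.05
Sum = 84.09
84.09 is ≥ 65 and < 91 → Merit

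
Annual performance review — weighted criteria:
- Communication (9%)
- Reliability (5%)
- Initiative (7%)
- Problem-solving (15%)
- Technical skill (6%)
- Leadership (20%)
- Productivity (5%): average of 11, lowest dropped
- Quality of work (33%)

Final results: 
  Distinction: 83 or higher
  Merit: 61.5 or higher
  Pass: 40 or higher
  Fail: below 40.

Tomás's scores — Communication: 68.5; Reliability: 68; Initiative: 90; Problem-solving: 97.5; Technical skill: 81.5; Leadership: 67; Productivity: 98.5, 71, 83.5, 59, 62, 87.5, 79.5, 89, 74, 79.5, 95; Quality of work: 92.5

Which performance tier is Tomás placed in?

Distinction

Productivity: drop 59 → average of remaining 10 = 819.5/10 = 81.95
Weighted total:
  Communication 68.5 × 0.09 = 6.165
  Reliability 68 × 0.05 = 3.4
  Initiative 90 × 0.07 = 6.3
  Problem-solving 97.5 × 0.15 = 14.625
  Technical skill 81.5 × 0.06 = 4.89
  Leadership 67 × 0.2 = 13.4
  Productivity 81.95 × 0.05 = 4.0975
  Quality of work 92.5 × 0.33 = 30.525
Sum = 83.4025
83.4025 ≥ 83 → Distinction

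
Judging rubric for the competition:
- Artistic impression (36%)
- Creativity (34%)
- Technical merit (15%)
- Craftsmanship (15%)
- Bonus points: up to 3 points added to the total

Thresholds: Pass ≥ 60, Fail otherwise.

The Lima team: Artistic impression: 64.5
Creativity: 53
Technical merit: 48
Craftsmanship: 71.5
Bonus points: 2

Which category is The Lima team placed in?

Weighted total:
  Artistic impression 64.5 × 0.36 = 23.22
  Creativity 53 × 0.34 = 18.02
  Technical merit 48 × 0.15 = 7.2
  Craftsmanship 71.5 × 0.15 = 10.725
Sum = 59.165
Bonus points: 59.165 + 2 = 61.165
61.165 ≥ 60 → Pass

Pass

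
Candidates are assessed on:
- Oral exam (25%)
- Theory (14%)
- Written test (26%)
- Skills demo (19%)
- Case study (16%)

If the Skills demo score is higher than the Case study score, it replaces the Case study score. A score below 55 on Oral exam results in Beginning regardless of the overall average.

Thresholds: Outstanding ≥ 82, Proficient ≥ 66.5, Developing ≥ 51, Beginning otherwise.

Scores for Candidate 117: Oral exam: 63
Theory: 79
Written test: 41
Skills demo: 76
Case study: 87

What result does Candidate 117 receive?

Developing

Skills demo (76) ≤ Case study (87), so Case study stays at 87.
Oral exam score 63 ≥ 55: minimum met.
Weighted total:
  Oral exam 63 × 0.25 = 15.75
  Theory 79 × 0.14 = 11.06
  Written test 41 × 0.26 = 10.66
  Skills demo 76 × 0.19 = 14.44
  Case study 87 × 0.16 = 13.92
Sum = 65.83
65.83 is ≥ 51 and < 66.5 → Developing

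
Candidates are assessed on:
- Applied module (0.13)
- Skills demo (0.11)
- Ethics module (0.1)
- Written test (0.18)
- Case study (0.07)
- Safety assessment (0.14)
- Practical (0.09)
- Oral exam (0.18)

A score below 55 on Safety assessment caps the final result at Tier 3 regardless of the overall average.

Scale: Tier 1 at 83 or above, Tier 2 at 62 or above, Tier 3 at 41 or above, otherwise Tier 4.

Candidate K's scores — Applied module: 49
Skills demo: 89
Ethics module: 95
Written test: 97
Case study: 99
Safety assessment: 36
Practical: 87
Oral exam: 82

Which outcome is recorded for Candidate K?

Tier 3

Safety assessment score 36 < 55: minimum not met.
Weighted total:
  Applied module 49 × 0.13 = 6.37
  Skills demo 89 × 0.11 = 9.79
  Ethics module 95 × 0.1 = 9.5
  Written test 97 × 0.18 = 17.46
  Case study 99 × 0.07 = 6.93
  Safety assessment 36 × 0.14 = 5.04
  Practical 87 × 0.09 = 7.83
  Oral exam 82 × 0.18 = 14.76
Sum = 77.68
77.68 would be Tier 2; cap at Tier 3 applies → Tier 3.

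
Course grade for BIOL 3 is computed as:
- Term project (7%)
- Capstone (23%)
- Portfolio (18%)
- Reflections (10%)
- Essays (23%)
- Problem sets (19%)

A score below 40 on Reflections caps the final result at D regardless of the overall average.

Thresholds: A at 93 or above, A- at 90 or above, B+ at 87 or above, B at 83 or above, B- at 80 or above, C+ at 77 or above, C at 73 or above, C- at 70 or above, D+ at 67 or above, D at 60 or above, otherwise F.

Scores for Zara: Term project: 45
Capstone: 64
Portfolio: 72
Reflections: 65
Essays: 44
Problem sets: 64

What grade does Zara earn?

F

Reflections score 65 ≥ 40: minimum met.
Weighted total:
  Term project 45 × 0.07 = 3.15
  Capstone 64 × 0.23 = 14.72
  Portfolio 72 × 0.18 = 12.96
  Reflections 65 × 0.1 = 6.5
  Essays 44 × 0.23 = 10.12
  Problem sets 64 × 0.19 = 12.16
Sum = 59.61
59.61 < 60 → F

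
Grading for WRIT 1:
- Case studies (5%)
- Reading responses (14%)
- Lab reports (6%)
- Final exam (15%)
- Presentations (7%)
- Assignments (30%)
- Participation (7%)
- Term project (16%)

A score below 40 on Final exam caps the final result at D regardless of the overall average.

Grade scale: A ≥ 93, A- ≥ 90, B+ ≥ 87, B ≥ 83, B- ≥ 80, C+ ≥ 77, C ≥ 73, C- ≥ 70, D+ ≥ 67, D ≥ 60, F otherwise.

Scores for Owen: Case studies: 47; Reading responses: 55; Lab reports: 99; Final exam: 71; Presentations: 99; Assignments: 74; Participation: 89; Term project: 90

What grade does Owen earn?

Final exam score 71 ≥ 40: minimum met.
Weighted total:
  Case studies 47 × 0.05 = 2.35
  Reading responses 55 × 0.14 = 7.7
  Lab reports 99 × 0.06 = 5.94
  Final exam 71 × 0.15 = 10.65
  Presentations 99 × 0.07 = 6.93
  Assignments 74 × 0.3 = 22.2
  Participation 89 × 0.07 = 6.23
  Term project 90 × 0.16 = 14.4
Sum = 76.4
76.4 is ≥ 73 and < 77 → C

C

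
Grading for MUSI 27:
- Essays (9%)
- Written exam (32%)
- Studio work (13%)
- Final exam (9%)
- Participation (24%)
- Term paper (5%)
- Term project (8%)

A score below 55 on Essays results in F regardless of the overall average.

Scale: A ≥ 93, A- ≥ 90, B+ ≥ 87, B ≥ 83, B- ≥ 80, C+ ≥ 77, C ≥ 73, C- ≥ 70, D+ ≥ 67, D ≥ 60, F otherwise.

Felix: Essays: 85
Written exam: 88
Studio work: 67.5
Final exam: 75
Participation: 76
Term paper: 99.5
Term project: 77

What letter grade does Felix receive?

B-

Essays score 85 ≥ 55: minimum met.
Weighted total:
  Essays 85 × 0.09 = 7.65
  Written exam 88 × 0.32 = 28.16
  Studio work 67.5 × 0.13 = 8.775
  Final exam 75 × 0.09 = 6.75
  Participation 76 × 0.24 = 18.24
  Term paper 99.5 × 0.05 = 4.975
  Term project 77 × 0.08 = 6.16
Sum = 80.71
80.71 is ≥ 80 and < 83 → B-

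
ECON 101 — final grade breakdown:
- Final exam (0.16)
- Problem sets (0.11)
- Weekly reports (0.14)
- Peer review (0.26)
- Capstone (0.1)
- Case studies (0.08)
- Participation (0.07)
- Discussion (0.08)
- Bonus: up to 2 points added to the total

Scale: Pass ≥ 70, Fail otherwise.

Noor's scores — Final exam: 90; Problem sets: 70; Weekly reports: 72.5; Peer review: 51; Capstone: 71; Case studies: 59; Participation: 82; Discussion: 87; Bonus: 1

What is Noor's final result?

Pass

Weighted total:
  Final exam 90 × 0.16 = 14.4
  Problem sets 70 × 0.11 = 7.7
  Weekly reports 72.5 × 0.14 = 10.15
  Peer review 51 × 0.26 = 13.26
  Capstone 71 × 0.1 = 7.1
  Case studies 59 × 0.08 = 4.72
  Participation 82 × 0.07 = 5.74
  Discussion 87 × 0.08 = 6.96
Sum = 70.03
Bonus: 70.03 + 1 = 71.03
71.03 ≥ 70 → Pass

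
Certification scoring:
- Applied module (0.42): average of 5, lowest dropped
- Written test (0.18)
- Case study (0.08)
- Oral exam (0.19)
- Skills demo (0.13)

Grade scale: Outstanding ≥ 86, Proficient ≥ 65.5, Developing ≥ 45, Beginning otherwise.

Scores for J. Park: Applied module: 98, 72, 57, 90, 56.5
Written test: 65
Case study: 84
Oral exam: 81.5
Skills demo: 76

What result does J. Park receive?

Applied module: drop 56.5 → average of remaining 4 = 317/4 = 79.25
Weighted total:
  Applied module 79.25 × 0.42 = 33.285
  Written test 65 × 0.18 = 11.7
  Case study 84 × 0.08 = 6.72
  Oral exam 81.5 × 0.19 = 15.485
  Skills demo 76 × 0.13 = 9.88
Sum = 77.07
77.07 is ≥ 65.5 and < 86 → Proficient

Proficient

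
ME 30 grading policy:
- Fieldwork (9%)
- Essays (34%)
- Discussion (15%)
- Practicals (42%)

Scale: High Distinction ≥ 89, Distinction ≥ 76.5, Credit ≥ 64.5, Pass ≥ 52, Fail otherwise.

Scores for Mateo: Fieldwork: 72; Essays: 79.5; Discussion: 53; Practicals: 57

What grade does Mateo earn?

Weighted total:
  Fieldwork 72 × 0.09 = 6.48
  Essays 79.5 × 0.34 = 27.03
  Discussion 53 × 0.15 = 7.95
  Practicals 57 × 0.42 = 23.94
Sum = 65.4
65.4 is ≥ 64.5 and < 76.5 → Credit

Credit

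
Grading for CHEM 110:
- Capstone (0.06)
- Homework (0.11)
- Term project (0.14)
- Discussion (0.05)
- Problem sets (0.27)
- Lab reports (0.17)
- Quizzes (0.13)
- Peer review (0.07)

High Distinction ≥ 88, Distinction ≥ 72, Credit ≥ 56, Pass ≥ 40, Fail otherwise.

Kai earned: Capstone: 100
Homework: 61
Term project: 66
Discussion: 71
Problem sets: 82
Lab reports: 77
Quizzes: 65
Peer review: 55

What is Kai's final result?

Distinction

Weighted total:
  Capstone 100 × 0.06 = 6
  Homework 61 × 0.11 = 6.71
  Term project 66 × 0.14 = 9.24
  Discussion 71 × 0.05 = 3.55
  Problem sets 82 × 0.27 = 22.14
  Lab reports 77 × 0.17 = 13.09
  Quizzes 65 × 0.13 = 8.45
  Peer review 55 × 0.07 = 3.85
Sum = 73.03
73.03 is ≥ 72 and < 88 → Distinction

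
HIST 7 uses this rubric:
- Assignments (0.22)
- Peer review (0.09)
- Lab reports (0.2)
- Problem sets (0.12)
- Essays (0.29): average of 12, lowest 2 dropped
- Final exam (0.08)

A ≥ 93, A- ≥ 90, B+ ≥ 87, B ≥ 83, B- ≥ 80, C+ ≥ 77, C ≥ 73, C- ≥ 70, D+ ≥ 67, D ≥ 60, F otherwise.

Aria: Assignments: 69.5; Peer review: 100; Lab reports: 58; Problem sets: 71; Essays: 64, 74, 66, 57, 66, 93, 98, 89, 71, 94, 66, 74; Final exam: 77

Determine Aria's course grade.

C

Essays: drop 57, 64 → average of remaining 10 = 791/10 = 79.1
Weighted total:
  Assignments 69.5 × 0.22 = 15.29
  Peer review 100 × 0.09 = 9
  Lab reports 58 × 0.2 = 11.6
  Problem sets 71 × 0.12 = 8.52
  Essays 79.1 × 0.29 = 22.939
  Final exam 77 × 0.08 = 6.16
Sum = 73.509
73.509 is ≥ 73 and < 77 → C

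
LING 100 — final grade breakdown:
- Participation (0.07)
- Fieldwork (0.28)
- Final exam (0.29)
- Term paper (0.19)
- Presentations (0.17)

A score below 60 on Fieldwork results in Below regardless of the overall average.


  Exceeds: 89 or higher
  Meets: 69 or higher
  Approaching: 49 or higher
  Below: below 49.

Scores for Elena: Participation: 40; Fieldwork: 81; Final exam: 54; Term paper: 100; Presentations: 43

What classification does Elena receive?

Fieldwork score 81 ≥ 60: minimum met.
Weighted total:
  Participation 40 × 0.07 = 2.8
  Fieldwork 81 × 0.28 = 22.68
  Final exam 54 × 0.29 = 15.66
  Term paper 100 × 0.19 = 19
  Presentations 43 × 0.17 = 7.31
Sum = 67.45
67.45 is ≥ 49 and < 69 → Approaching

Approaching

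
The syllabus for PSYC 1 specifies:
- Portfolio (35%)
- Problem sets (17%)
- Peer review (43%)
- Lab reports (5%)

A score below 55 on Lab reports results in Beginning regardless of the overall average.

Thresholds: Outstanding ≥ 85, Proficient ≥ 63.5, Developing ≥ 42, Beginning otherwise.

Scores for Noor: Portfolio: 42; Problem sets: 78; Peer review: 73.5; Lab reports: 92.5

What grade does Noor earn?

Lab reports score 92.5 ≥ 55: minimum met.
Weighted total:
  Portfolio 42 × 0.35 = 14.7
  Problem sets 78 × 0.17 = 13.26
  Peer review 73.5 × 0.43 = 31.605
  Lab reports 92.5 × 0.05 = 4.625
Sum = 64.19
64.19 is ≥ 63.5 and < 85 → Proficient

Proficient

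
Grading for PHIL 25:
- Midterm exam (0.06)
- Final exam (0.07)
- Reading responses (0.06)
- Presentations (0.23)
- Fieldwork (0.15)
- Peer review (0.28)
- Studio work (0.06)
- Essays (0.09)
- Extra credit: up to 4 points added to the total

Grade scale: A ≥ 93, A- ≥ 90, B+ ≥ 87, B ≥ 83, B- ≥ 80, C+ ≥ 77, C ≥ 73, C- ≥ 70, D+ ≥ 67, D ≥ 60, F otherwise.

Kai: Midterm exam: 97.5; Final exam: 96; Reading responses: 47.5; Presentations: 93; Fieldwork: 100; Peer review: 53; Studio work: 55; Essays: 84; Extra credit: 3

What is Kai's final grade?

Weighted total:
  Midterm exam 97.5 × 0.06 = 5.85
  Final exam 96 × 0.07 = 6.72
  Reading responses 47.5 × 0.06 = 2.85
  Presentations 93 × 0.23 = 21.39
  Fieldwork 100 × 0.15 = 15
  Peer review 53 × 0.28 = 14.84
  Studio work 55 × 0.06 = 3.3
  Essays 84 × 0.09 = 7.56
Sum = 77.51
Extra credit: 77.51 + 3 = 80.51
80.51 is ≥ 80 and < 83 → B-

B-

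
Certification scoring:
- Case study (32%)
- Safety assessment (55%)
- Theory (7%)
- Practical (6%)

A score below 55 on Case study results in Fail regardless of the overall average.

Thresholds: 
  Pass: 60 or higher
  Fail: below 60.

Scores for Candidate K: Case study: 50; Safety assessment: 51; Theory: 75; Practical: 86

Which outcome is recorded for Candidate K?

Fail

Case study score 50 < 55: minimum not met.
Weighted total:
  Case study 50 × 0.32 = 16
  Safety assessment 51 × 0.55 = 28.05
  Theory 75 × 0.07 = 5.25
  Practical 86 × 0.06 = 5.16
Sum = 54.46
Because the Case study minimum was not met, the result is Fail.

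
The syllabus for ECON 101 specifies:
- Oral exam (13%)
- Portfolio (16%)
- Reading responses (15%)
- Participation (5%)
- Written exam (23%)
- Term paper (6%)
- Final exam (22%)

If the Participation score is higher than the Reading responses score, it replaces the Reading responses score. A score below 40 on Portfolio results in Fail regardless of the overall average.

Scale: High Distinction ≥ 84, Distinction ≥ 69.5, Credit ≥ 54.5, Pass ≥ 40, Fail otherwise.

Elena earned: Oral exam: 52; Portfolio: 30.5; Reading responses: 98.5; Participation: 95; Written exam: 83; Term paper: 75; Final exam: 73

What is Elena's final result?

Fail

Participation (95) ≤ Reading responses (98.5), so Reading responses stays at 98.5.
Portfolio score 30.5 < 40: minimum not met.
Weighted total:
  Oral exam 52 × 0.13 = 6.76
  Portfolio 30.5 × 0.16 = 4.88
  Reading responses 98.5 × 0.15 = 14.775
  Participation 95 × 0.05 = 4.75
  Written exam 83 × 0.23 = 19.09
  Term paper 75 × 0.06 = 4.5
  Final exam 73 × 0.22 = 16.06
Sum = 70.815
Because the Portfolio minimum was not met, the result is Fail.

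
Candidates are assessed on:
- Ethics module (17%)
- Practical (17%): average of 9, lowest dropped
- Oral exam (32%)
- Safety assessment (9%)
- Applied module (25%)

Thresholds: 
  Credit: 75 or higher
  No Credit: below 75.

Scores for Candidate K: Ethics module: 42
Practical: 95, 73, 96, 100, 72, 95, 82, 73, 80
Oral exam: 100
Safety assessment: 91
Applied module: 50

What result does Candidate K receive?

No Credit

Practical: drop 72 → average of remaining 8 = 694/8 = 86.75
Weighted total:
  Ethics module 42 × 0.17 = 7.14
  Practical 86.75 × 0.17 = 14.7475
  Oral exam 100 × 0.32 = 32
  Safety assessment 91 × 0.09 = 8.19
  Applied module 50 × 0.25 = 12.5
Sum = 74.5775
74.5775 < 75 → No Credit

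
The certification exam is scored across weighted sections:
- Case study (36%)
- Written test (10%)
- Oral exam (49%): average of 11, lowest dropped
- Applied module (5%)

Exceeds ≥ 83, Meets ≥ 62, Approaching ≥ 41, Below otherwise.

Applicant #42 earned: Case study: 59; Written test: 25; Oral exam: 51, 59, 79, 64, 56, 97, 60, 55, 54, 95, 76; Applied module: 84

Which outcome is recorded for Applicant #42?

Oral exam: drop 51 → average of remaining 10 = 695/10 = 69.5
Weighted total:
  Case study 59 × 0.36 = 21.24
  Written test 25 × 0.1 = 2.5
  Oral exam 69.5 × 0.49 = 34.055
  Applied module 84 × 0.05 = 4.2
Sum = 61.995
61.995 is ≥ 41 and < 62 → Approaching

Approaching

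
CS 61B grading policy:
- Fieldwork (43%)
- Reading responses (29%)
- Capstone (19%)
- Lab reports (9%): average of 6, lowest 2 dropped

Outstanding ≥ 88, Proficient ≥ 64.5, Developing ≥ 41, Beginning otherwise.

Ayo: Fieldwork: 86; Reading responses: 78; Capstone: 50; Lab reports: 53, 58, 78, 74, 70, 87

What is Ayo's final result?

Proficient

Lab reports: drop 53, 58 → average of remaining 4 = 309/4 = 77.25
Weighted total:
  Fieldwork 86 × 0.43 = 36.98
  Reading responses 78 × 0.29 = 22.62
  Capstone 50 × 0.19 = 9.5
  Lab reports 77.25 × 0.09 = 6.9525
Sum = 76.0525
76.0525 is ≥ 64.5 and < 88 → Proficient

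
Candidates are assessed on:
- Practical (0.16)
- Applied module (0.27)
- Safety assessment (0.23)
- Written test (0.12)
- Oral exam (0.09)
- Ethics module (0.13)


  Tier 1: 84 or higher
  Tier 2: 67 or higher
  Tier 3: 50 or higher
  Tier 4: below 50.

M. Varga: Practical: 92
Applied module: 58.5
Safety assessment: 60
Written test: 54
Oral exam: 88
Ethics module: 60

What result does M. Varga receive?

Tier 3

Weighted total:
  Practical 92 × 0.16 = 14.72
  Applied module 58.5 × 0.27 = 15.795
  Safety assessment 60 × 0.23 = 13.8
  Written test 54 × 0.12 = 6.48
  Oral exam 88 × 0.09 = 7.92
  Ethics module 60 × 0.13 = 7.8
Sum = 66.515
66.515 is ≥ 50 and < 67 → Tier 3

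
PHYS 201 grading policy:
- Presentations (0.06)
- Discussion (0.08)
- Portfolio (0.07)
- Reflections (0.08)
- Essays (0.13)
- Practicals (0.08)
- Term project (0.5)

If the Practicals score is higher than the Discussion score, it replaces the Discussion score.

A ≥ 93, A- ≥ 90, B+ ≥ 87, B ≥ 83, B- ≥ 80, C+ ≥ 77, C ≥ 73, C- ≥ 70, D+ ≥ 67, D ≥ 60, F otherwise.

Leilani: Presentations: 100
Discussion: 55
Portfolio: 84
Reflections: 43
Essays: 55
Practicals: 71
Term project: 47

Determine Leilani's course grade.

F

Practicals (71) > Discussion (55), so Discussion counts as 71.
Weighted total:
  Presentations 100 × 0.06 = 6
  Discussion 71 × 0.08 = 5.68
  Portfolio 84 × 0.07 = 5.88
  Reflections 43 × 0.08 = 3.44
  Essays 55 × 0.13 = 7.15
  Practicals 71 × 0.08 = 5.68
  Term project 47 × 0.5 = 23.5
Sum = 57.33
57.33 < 60 → F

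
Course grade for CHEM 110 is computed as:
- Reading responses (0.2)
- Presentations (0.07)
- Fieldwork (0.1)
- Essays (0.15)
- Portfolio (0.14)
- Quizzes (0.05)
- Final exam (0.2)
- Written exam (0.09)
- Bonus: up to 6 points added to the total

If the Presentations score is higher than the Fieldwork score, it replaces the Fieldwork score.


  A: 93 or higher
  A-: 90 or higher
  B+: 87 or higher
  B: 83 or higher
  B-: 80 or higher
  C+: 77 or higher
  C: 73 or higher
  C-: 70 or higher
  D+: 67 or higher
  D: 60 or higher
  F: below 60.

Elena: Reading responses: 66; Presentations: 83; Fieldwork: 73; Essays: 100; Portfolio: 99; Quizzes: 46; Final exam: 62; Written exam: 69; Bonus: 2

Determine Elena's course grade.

C+

Presentations (83) > Fieldwork (73), so Fieldwork counts as 83.
Weighted total:
  Reading responses 66 × 0.2 = 13.2
  Presentations 83 × 0.07 = 5.81
  Fieldwork 83 × 0.1 = 8.3
  Essays 100 × 0.15 = 15
  Portfolio 99 × 0.14 = 13.86
  Quizzes 46 × 0.05 = 2.3
  Final exam 62 × 0.2 = 12.4
  Written exam 69 × 0.09 = 6.21
Sum = 77.08
Bonus: 77.08 + 2 = 79.08
79.08 is ≥ 77 and < 80 → C+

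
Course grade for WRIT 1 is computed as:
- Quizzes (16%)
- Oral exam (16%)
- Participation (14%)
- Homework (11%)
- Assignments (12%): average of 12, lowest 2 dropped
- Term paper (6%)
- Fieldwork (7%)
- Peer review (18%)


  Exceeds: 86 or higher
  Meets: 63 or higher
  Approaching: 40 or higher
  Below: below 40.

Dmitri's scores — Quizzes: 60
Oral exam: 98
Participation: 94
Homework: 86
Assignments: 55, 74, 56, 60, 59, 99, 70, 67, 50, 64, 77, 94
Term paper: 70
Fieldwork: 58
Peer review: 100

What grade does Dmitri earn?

Meets

Assignments: drop 50, 55 → average of remaining 10 = 720/10 = 72
Weighted total:
  Quizzes 60 × 0.16 = 9.6
  Oral exam 98 × 0.16 = 15.68
  Participation 94 × 0.14 = 13.16
  Homework 86 × 0.11 = 9.46
  Assignments 72 × 0.12 = 8.64
  Term paper 70 × 0.06 = 4.2
  Fieldwork 58 × 0.07 = 4.06
  Peer review 100 × 0.18 = 18
Sum = 82.8
82.8 is ≥ 63 and < 86 → Meets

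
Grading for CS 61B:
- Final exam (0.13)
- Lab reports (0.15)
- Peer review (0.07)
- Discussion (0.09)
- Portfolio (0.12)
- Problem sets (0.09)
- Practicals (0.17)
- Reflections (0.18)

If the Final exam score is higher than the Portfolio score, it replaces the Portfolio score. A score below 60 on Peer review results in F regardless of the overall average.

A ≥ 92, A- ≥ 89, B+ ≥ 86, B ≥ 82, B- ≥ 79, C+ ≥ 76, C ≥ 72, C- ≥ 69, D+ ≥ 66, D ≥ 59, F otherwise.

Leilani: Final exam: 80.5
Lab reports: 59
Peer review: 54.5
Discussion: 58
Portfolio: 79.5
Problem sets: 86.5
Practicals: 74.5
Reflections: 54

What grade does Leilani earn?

Final exam (80.5) > Portfolio (79.5), so Portfolio counts as 80.5.
Peer review score 54.5 < 60: minimum not met.
Weighted total:
  Final exam 80.5 × 0.13 = 10.465
  Lab reports 59 × 0.15 = 8.85
  Peer review 54.5 × 0.07 = 3.815
  Discussion 58 × 0.09 = 5.22
  Portfolio 80.5 × 0.12 = 9.66
  Problem sets 86.5 × 0.09 = 7.785
  Practicals 74.5 × 0.17 = 12.665
  Reflections 54 × 0.18 = 9.72
Sum = 68.18
Because the Peer review minimum was not met, the result is F.

F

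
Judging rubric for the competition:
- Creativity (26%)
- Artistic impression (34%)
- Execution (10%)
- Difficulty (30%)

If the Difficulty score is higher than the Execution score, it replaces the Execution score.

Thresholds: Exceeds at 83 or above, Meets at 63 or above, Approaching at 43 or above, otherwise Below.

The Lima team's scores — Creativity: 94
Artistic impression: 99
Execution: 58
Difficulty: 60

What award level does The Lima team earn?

Difficulty (60) > Execution (58), so Execution counts as 60.
Weighted total:
  Creativity 94 × 0.26 = 24.44
  Artistic impression 99 × 0.34 = 33.66
  Execution 60 × 0.1 = 6
  Difficulty 60 × 0.3 = 18
Sum = 82.1
82.1 is ≥ 63 and < 83 → Meets

Meets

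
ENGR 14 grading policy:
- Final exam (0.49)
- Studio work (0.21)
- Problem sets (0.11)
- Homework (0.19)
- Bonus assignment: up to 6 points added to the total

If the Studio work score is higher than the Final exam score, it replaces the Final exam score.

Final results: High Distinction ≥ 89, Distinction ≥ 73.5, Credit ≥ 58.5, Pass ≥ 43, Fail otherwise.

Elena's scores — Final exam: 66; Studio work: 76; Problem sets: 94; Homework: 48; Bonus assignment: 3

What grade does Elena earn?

Distinction

Studio work (76) > Final exam (66), so Final exam counts as 76.
Weighted total:
  Final exam 76 × 0.49 = 37.24
  Studio work 76 × 0.21 = 15.96
  Problem sets 94 × 0.11 = 10.34
  Homework 48 × 0.19 = 9.12
Sum = 72.66
Bonus assignment: 72.66 + 3 = 75.66
75.66 is ≥ 73.5 and < 89 → Distinction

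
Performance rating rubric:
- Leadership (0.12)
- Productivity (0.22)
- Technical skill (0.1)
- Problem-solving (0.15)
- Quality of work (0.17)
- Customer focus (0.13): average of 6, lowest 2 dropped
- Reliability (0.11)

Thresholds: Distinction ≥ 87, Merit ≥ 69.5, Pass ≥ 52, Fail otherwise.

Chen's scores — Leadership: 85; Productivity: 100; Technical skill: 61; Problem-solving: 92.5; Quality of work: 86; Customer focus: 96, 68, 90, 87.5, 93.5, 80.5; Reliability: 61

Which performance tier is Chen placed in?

Merit

Customer focus: drop 68, 80.5 → average of remaining 4 = 367/4 = 91.75
Weighted total:
  Leadership 85 × 0.12 = 10.2
  Productivity 100 × 0.22 = 22
  Technical skill 61 × 0.1 = 6.1
  Problem-solving 92.5 × 0.15 = 13.875
  Quality of work 86 × 0.17 = 14.62
  Customer focus 91.75 × 0.13 = 11.9275
  Reliability 61 × 0.11 = 6.71
Sum = 85.4325
85.4325 is ≥ 69.5 and < 87 → Merit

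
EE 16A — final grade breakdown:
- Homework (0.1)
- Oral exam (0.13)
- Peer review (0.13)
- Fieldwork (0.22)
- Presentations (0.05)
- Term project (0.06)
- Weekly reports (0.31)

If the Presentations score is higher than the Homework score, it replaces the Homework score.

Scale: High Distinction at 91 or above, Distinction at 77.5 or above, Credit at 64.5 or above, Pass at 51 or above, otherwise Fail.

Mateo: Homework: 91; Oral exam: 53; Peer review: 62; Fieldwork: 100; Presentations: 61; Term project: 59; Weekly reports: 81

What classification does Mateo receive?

Presentations (61) ≤ Homework (91), so Homework stays at 91.
Weighted total:
  Homework 91 × 0.1 = 9.1
  Oral exam 53 × 0.13 = 6.89
  Peer review 62 × 0.13 = 8.06
  Fieldwork 100 × 0.22 = 22
  Presentations 61 × 0.05 = 3.05
  Term project 59 × 0.06 = 3.54
  Weekly reports 81 × 0.31 = 25.11
Sum = 77.75
77.75 is ≥ 77.5 and < 91 → Distinction

Distinction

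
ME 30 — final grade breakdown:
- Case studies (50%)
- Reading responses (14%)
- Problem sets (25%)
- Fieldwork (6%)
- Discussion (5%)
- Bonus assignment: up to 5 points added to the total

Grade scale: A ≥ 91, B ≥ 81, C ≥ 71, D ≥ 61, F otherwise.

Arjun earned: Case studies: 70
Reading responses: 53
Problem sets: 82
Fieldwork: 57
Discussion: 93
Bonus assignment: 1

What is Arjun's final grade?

C

Weighted total:
  Case studies 70 × 0.5 = 35
  Reading responses 53 × 0.14 = 7.42
  Problem sets 82 × 0.25 = 20.5
  Fieldwork 57 × 0.06 = 3.42
  Discussion 93 × 0.05 = 4.65
Sum = 70.99
Bonus assignment: 70.99 + 1 = 71.99
71.99 is ≥ 71 and < 81 → C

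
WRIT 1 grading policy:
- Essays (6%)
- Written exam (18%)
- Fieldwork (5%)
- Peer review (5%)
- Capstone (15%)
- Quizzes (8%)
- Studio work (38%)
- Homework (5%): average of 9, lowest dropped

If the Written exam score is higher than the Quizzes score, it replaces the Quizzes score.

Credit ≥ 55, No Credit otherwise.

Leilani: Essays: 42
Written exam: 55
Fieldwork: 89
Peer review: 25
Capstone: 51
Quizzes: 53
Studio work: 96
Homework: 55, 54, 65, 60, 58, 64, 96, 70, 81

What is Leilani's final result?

Credit

Homework: drop 54 → average of remaining 8 = 549/8 = 68.625
Written exam (55) > Quizzes (53), so Quizzes counts as 55.
Weighted total:
  Essays 42 × 0.06 = 2.52
  Written exam 55 × 0.18 = 9.9
  Fieldwork 89 × 0.05 = 4.45
  Peer review 25 × 0.05 = 1.25
  Capstone 51 × 0.15 = 7.65
  Quizzes 55 × 0.08 = 4.4
  Studio work 96 × 0.38 = 36.48
  Homework 68.625 × 0.05 = 3.43125
Sum = 70.08125
70.08125 ≥ 55 → Credit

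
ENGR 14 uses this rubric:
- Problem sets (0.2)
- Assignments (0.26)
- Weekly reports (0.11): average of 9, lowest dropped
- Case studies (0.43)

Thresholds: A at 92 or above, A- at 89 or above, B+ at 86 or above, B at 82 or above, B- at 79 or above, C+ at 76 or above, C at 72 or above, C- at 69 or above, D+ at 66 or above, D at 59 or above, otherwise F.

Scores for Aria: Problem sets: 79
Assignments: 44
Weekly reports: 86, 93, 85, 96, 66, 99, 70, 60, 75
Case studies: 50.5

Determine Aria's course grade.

Weekly reports: drop 60 → average of remaining 8 = 670/8 = 83.75
Weighted total:
  Problem sets 79 × 0.2 = 15.8
  Assignments 44 × 0.26 = 11.44
  Weekly reports 83.75 × 0.11 = 9.2125
  Case studies 50.5 × 0.43 = 21.715
Sum = 58.1675
58.1675 < 59 → F

F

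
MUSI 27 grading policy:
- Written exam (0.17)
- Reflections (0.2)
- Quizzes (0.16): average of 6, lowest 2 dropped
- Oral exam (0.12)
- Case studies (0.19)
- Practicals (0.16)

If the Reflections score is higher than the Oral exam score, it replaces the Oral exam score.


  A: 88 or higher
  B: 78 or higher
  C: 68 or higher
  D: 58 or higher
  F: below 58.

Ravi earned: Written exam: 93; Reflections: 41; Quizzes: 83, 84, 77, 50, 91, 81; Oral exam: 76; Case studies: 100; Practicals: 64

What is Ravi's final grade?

C

Quizzes: drop 50, 77 → average of remaining 4 = 339/4 = 84.75
Reflections (41) ≤ Oral exam (76), so Oral exam stays at 76.
Weighted total:
  Written exam 93 × 0.17 = 15.81
  Reflections 41 × 0.2 = 8.2
  Quizzes 84.75 × 0.16 = 13.56
  Oral exam 76 × 0.12 = 9.12
  Case studies 100 × 0.19 = 19
  Practicals 64 × 0.16 = 10.24
Sum = 75.93
75.93 is ≥ 68 and < 78 → C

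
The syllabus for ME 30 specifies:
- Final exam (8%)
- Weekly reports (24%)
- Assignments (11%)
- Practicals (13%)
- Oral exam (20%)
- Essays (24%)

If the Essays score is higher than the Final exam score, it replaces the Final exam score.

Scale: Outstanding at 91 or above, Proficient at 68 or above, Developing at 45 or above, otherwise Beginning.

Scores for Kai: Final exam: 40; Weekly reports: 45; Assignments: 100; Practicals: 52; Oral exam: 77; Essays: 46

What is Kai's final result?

Essays (46) > Final exam (40), so Final exam counts as 46.
Weighted total:
  Final exam 46 × 0.08 = 3.68
  Weekly reports 45 × 0.24 = 10.8
  Assignments 100 × 0.11 = 11
  Practicals 52 × 0.13 = 6.76
  Oral exam 77 × 0.2 = 15.4
  Essays 46 × 0.24 = 11.04
Sum = 58.68
58.68 is ≥ 45 and < 68 → Developing

Developing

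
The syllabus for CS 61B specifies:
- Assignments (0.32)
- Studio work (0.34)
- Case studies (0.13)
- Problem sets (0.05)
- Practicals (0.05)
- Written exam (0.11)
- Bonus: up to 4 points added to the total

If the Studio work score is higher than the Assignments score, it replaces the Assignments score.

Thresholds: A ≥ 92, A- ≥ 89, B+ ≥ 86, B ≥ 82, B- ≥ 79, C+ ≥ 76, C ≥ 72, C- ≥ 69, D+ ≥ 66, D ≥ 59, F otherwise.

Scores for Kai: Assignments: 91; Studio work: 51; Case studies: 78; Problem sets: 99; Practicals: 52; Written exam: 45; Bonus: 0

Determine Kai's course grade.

Studio work (51) ≤ Assignments (91), so Assignments stays at 91.
Weighted total:
  Assignments 91 × 0.32 = 29.12
  Studio work 51 × 0.34 = 17.34
  Case studies 78 × 0.13 = 10.14
  Problem sets 99 × 0.05 = 4.95
  Practicals 52 × 0.05 = 2.6
  Written exam 45 × 0.11 = 4.95
Sum = 69.1
Bonus: 69.1 + 0 = 69.1
69.1 is ≥ 69 and < 72 → C-

C-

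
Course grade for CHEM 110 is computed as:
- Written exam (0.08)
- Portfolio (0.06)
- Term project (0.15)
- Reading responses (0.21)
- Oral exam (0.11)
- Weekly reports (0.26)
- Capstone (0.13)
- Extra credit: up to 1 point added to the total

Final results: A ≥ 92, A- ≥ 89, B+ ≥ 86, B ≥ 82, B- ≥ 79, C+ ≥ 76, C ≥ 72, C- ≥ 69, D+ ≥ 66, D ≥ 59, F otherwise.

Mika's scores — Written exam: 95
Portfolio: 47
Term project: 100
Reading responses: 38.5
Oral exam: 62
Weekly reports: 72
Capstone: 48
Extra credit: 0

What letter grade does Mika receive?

D

Weighted total:
  Written exam 95 × 0.08 = 7.6
  Portfolio 47 × 0.06 = 2.82
  Term project 100 × 0.15 = 15
  Reading responses 38.5 × 0.21 = 8.085
  Oral exam 62 × 0.11 = 6.82
  Weekly reports 72 × 0.26 = 18.72
  Capstone 48 × 0.13 = 6.24
Sum = 65.285
Extra credit: 65.285 + 0 = 65.285
65.285 is ≥ 59 and < 66 → D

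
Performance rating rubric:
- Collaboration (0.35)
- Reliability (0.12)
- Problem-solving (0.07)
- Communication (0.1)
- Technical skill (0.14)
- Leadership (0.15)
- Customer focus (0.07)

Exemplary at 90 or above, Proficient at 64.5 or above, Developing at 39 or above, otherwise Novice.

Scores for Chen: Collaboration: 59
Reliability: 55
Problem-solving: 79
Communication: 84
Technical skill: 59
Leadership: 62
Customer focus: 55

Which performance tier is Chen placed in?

Weighted total:
  Collaboration 59 × 0.35 = 20.65
  Reliability 55 × 0.12 = 6.6
  Problem-solving 79 × 0.07 = 5.53
  Communication 84 × 0.1 = 8.4
  Technical skill 59 × 0.14 = 8.26
  Leadership 62 × 0.15 = 9.3
  Customer focus 55 × 0.07 = 3.85
Sum = 62.59
62.59 is ≥ 39 and < 64.5 → Developing

Developing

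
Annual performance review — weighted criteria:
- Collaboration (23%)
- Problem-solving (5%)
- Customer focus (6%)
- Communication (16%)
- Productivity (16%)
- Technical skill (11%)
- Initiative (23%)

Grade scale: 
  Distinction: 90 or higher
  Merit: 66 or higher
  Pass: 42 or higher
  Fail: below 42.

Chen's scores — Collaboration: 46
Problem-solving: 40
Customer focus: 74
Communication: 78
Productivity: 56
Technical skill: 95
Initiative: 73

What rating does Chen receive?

Pass

Weighted total:
  Collaboration 46 × 0.23 = 10.58
  Problem-solving 40 × 0.05 = 2
  Customer focus 74 × 0.06 = 4.44
  Communication 78 × 0.16 = 12.48
  Productivity 56 × 0.16 = 8.96
  Technical skill 95 × 0.11 = 10.45
  Initiative 73 × 0.23 = 16.79
Sum = 65.7
65.7 is ≥ 42 and < 66 → Pass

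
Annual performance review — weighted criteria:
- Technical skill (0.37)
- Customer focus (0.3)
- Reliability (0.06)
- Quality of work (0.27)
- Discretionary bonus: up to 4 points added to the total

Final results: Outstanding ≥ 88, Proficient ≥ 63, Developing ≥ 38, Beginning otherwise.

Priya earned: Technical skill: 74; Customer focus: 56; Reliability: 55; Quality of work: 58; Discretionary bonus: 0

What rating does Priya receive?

Weighted total:
  Technical skill 74 × 0.37 = 27.38
  Customer focus 56 × 0.3 = 16.8
  Reliability 55 × 0.06 = 3.3
  Quality of work 58 × 0.27 = 15.66
Sum = 63.14
Discretionary bonus: 63.14 + 0 = 63.14
63.14 is ≥ 63 and < 88 → Proficient

Proficient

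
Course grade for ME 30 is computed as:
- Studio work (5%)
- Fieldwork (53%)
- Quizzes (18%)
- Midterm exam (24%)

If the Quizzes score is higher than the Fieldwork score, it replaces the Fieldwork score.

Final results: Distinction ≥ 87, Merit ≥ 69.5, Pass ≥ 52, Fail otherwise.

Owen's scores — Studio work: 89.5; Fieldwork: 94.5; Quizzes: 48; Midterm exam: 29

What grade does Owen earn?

Merit

Quizzes (48) ≤ Fieldwork (94.5), so Fieldwork stays at 94.5.
Weighted total:
  Studio work 89.5 × 0.05 = 4.475
  Fieldwork 94.5 × 0.53 = 50.085
  Quizzes 48 × 0.18 = 8.64
  Midterm exam 29 × 0.24 = 6.96
Sum = 70.16
70.16 is ≥ 69.5 and < 87 → Merit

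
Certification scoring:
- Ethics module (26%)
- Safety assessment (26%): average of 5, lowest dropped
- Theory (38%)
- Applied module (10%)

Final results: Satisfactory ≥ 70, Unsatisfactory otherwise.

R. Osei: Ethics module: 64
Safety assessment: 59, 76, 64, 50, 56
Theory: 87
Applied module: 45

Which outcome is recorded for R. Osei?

Safety assessment: drop 50 → average of remaining 4 = 255/4 = 63.75
Weighted total:
  Ethics module 64 × 0.26 = 16.64
  Safety assessment 63.75 × 0.26 = 16.575
  Theory 87 × 0.38 = 33.06
  Applied module 45 × 0.1 = 4.5
Sum = 70.775
70.775 ≥ 70 → Satisfactory

Satisfactory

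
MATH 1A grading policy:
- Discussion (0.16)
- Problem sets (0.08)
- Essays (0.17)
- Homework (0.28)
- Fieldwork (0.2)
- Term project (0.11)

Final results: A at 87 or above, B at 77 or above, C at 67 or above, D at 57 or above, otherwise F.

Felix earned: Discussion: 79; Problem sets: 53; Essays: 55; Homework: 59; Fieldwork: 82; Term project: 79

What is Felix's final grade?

C

Weighted total:
  Discussion 79 × 0.16 = 12.64
  Problem sets 53 × 0.08 = 4.24
  Essays 55 × 0.17 = 9.35
  Homework 59 × 0.28 = 16.52
  Fieldwork 82 × 0.2 = 16.4
  Term project 79 × 0.11 = 8.69
Sum = 67.84
67.84 is ≥ 67 and < 77 → C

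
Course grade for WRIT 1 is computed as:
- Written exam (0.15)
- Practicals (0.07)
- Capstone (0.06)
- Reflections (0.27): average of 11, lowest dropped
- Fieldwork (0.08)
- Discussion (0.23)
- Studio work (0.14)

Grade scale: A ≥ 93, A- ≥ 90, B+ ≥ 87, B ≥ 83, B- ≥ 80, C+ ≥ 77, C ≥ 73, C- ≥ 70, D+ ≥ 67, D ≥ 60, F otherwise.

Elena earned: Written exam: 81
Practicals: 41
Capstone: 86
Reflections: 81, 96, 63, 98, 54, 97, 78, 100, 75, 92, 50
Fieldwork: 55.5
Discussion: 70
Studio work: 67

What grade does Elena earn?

Reflections: drop 50 → average of remaining 10 = 834/10 = 83.4
Weighted total:
  Written exam 81 × 0.15 = 12.15
  Practicals 41 × 0.07 = 2.87
  Capstone 86 × 0.06 = 5.16
  Reflections 83.4 × 0.27 = 22.518
  Fieldwork 55.5 × 0.08 = 4.44
  Discussion 70 × 0.23 = 16.1
  Studio work 67 × 0.14 = 9.38
Sum = 72.618
72.618 is ≥ 70 and < 73 → C-

C-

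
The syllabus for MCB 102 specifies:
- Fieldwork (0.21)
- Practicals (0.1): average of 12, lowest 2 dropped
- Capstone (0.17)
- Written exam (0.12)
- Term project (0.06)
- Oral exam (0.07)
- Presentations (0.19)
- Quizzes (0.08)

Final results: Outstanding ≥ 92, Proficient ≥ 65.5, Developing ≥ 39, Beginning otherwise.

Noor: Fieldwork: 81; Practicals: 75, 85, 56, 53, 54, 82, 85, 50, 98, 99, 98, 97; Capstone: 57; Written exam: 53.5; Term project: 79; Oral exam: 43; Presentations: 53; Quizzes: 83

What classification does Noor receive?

Proficient

Practicals: drop 50, 53 → average of remaining 10 = 829/10 = 82.9
Weighted total:
  Fieldwork 81 × 0.21 = 17.01
  Practicals 82.9 × 0.1 = 8.29
  Capstone 57 × 0.17 = 9.69
  Written exam 53.5 × 0.12 = 6.42
  Term project 79 × 0.06 = 4.74
  Oral exam 43 × 0.07 = 3.01
  Presentations 53 × 0.19 = 10.07
  Quizzes 83 × 0.08 = 6.64
Sum = 65.87
65.87 is ≥ 65.5 and < 92 → Proficient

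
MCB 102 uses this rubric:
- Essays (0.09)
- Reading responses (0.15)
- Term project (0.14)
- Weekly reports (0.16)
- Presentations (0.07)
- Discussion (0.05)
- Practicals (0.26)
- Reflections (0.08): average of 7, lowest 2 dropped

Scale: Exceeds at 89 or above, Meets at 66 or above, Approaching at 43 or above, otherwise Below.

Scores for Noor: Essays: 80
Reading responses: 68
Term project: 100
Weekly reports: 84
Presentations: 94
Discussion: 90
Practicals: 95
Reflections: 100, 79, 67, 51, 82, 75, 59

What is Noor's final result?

Reflections: drop 51, 59 → average of remaining 5 = 403/5 = 80.6
Weighted total:
  Essays 80 × 0.09 = 7.2
  Reading responses 68 × 0.15 = 10.2
  Term project 100 × 0.14 = 14
  Weekly reports 84 × 0.16 = 13.44
  Presentations 94 × 0.07 = 6.58
  Discussion 90 × 0.05 = 4.5
  Practicals 95 × 0.26 = 24.7
  Reflections 80.6 × 0.08 = 6.448
Sum = 87.068
87.068 is ≥ 66 and < 89 → Meets

Meets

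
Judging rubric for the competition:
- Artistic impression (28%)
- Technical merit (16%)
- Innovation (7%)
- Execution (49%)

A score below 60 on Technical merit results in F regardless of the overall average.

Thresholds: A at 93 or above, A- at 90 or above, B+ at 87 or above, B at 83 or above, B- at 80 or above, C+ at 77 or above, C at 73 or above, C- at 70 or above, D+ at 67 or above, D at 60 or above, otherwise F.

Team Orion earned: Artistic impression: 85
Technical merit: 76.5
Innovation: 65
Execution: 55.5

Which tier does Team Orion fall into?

Technical merit score 76.5 ≥ 60: minimum met.
Weighted total:
  Artistic impression 85 × 0.28 = 23.8
  Technical merit 76.5 × 0.16 = 12.24
  Innovation 65 × 0.07 = 4.55
  Execution 55.5 × 0.49 = 27.195
Sum = 67.785
67.785 is ≥ 67 and < 70 → D+

D+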